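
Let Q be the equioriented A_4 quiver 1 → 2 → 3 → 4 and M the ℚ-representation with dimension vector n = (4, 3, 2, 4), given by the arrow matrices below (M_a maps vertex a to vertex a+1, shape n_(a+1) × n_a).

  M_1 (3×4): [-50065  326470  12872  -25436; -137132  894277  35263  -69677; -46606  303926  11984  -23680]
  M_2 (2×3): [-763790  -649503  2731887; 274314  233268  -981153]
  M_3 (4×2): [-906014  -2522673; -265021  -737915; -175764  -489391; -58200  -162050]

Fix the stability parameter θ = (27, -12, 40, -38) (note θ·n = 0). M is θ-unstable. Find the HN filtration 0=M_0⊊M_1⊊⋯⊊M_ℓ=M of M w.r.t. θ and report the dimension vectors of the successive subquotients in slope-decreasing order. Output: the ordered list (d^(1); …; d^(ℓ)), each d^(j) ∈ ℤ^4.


Barcode: M ≅ I[1,1], I[1,2], I[1,4]^2, I[4,4]^2. HN layers by μ_θ (4 steps, strictly decreasing):
  μ^(1)=27; μ^(2)=15/2; μ^(3)=17/4; μ^(4)=-38

((1, 0, 0, 0); (1, 1, 0, 0); (2, 2, 2, 2); (0, 0, 0, 2))


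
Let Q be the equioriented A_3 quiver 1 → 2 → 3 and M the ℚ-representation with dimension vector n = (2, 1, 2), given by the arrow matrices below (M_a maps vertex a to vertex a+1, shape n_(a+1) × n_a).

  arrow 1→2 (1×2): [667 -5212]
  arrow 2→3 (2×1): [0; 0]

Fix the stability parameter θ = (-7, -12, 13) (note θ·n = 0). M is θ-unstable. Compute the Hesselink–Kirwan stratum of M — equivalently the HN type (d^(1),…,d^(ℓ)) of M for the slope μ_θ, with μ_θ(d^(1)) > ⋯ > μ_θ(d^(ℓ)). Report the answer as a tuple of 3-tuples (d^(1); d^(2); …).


Interval decomposition of M: I[1,1], I[1,2], I[3,3]^2.
HN type (ℓ=3): μ^(1)=13; μ^(2)=-7; μ^(3)=-19/2

((0, 0, 2); (1, 0, 0); (1, 1, 0))


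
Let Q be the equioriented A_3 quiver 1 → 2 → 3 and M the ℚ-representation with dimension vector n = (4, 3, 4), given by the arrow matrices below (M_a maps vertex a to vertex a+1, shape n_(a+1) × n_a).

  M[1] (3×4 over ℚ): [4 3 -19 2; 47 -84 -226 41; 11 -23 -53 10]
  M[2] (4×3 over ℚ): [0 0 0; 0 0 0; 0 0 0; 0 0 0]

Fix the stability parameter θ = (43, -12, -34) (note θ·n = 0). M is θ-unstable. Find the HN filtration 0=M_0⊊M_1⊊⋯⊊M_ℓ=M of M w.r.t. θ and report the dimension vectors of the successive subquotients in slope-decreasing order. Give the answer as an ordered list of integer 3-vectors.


Barcode: M ≅ I[1,1], I[1,2]^3, I[3,3]^4. HN layers by μ_θ (3 steps, strictly decreasing):
  μ^(1)=43; μ^(2)=31/2; μ^(3)=-34

((1, 0, 0); (3, 3, 0); (0, 0, 4))


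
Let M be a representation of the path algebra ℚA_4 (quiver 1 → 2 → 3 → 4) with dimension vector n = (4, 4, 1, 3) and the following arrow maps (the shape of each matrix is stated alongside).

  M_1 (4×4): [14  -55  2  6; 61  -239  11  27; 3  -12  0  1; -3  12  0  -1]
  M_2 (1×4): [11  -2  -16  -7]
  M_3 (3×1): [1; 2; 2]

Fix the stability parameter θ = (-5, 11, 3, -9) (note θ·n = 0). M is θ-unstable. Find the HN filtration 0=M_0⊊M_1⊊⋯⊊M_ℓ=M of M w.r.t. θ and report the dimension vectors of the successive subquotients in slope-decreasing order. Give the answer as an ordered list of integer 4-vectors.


Interval decomposition of M: I[1,1], I[1,2]^2, I[1,4], I[2,2], I[4,4]^2.
HN type (ℓ=4): μ^(1)=11; μ^(2)=5/3; μ^(3)=-5; μ^(4)=-9

((0, 3, 0, 0); (0, 1, 1, 1); (4, 0, 0, 0); (0, 0, 0, 2))


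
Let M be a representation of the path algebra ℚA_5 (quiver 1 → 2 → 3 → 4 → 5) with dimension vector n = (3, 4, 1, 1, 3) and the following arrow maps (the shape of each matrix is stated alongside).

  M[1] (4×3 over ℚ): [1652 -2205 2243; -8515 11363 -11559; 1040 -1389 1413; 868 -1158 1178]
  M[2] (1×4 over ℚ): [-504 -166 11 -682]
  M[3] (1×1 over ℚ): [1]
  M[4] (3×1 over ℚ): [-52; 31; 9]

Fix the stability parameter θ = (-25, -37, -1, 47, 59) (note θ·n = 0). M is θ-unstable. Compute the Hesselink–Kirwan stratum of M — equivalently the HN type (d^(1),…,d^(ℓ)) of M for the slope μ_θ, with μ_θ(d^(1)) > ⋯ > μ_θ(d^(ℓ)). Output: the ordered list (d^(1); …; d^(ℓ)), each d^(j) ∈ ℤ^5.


Barcode: M ≅ I[1,2]^2, I[1,5], I[2,2], I[5,5]^2. HN layers by μ_θ (5 steps, strictly decreasing):
  μ^(1)=59; μ^(2)=47; μ^(3)=-1; μ^(4)=-31; μ^(5)=-37

((0, 0, 0, 0, 3); (0, 0, 0, 1, 0); (0, 0, 1, 0, 0); (3, 3, 0, 0, 0); (0, 1, 0, 0, 0))


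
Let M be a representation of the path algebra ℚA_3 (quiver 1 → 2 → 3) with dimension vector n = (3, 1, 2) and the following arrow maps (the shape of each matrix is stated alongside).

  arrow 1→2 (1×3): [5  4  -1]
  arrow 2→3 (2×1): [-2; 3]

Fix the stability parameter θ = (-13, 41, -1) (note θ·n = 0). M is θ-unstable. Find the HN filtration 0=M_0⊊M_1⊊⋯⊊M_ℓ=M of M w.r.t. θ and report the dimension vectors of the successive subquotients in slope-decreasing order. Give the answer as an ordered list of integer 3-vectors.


Barcode: M ≅ I[1,1]^2, I[1,3], I[3,3]. HN layers by μ_θ (3 steps, strictly decreasing):
  μ^(1)=20; μ^(2)=-1; μ^(3)=-13

((0, 1, 1); (0, 0, 1); (3, 0, 0))


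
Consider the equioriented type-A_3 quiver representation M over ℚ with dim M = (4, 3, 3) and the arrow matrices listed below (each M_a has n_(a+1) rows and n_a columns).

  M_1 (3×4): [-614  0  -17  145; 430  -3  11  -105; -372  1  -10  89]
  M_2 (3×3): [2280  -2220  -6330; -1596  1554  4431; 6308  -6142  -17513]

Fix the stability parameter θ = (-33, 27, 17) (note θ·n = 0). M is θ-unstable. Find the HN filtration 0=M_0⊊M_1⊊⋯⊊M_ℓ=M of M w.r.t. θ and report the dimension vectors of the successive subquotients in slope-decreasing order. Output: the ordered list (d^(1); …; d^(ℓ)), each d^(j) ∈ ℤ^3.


Barcode: M ≅ I[1,1], I[1,2]^2, I[1,3], I[3,3]^2. HN layers by μ_θ (4 steps, strictly decreasing):
  μ^(1)=27; μ^(2)=22; μ^(3)=17; μ^(4)=-33

((0, 2, 0); (0, 1, 1); (0, 0, 2); (4, 0, 0))


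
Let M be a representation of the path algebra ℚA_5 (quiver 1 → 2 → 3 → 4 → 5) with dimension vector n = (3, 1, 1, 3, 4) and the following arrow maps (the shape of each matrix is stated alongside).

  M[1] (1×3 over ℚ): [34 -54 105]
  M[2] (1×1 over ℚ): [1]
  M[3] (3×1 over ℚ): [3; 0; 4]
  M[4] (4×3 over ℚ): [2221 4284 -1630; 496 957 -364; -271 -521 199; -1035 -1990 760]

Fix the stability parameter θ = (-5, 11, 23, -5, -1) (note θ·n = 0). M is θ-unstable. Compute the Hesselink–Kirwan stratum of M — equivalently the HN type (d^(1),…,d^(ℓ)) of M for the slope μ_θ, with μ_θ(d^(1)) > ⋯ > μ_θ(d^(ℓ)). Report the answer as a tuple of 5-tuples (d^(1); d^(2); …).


Via rank(M_{q-1}∘⋯∘M_p): M ≅ I[1,1]^2, I[1,5], I[4,5]^2, I[5,5].
μ_θ-semistable layers: μ^(1)=7; μ^(2)=-1; μ^(3)=-5

((0, 1, 1, 1, 1); (0, 0, 0, 0, 3); (3, 0, 0, 2, 0))


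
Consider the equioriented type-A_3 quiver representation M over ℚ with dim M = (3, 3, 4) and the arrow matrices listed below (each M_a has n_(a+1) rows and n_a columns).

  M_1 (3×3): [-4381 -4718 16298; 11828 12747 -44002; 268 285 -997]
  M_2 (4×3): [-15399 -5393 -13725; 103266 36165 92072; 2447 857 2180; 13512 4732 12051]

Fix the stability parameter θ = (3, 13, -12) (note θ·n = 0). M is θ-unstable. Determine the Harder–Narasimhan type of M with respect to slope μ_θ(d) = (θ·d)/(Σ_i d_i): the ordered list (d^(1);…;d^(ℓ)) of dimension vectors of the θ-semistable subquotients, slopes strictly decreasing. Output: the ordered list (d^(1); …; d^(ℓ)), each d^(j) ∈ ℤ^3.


Interval decomposition of M: I[1,3]^3, I[3,3].
HN type (ℓ=2): μ^(1)=4/3; μ^(2)=-12

((3, 3, 3); (0, 0, 1))


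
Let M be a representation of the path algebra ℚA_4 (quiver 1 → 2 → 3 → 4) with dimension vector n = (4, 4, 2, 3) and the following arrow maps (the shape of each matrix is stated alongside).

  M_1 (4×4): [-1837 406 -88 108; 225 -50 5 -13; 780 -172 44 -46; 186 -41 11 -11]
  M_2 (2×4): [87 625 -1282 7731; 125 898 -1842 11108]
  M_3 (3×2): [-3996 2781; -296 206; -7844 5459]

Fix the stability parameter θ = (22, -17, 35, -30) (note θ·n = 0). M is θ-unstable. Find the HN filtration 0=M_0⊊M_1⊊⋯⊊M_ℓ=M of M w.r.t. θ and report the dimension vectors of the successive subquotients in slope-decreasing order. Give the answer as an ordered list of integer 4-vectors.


Via rank(M_{q-1}∘⋯∘M_p): M ≅ I[1,2]^2, I[1,3], I[1,4], I[4,4]^2.
μ_θ-semistable layers: μ^(1)=35; μ^(2)=5/2; μ^(3)=-30

((0, 0, 1, 0); (4, 4, 1, 1); (0, 0, 0, 2))


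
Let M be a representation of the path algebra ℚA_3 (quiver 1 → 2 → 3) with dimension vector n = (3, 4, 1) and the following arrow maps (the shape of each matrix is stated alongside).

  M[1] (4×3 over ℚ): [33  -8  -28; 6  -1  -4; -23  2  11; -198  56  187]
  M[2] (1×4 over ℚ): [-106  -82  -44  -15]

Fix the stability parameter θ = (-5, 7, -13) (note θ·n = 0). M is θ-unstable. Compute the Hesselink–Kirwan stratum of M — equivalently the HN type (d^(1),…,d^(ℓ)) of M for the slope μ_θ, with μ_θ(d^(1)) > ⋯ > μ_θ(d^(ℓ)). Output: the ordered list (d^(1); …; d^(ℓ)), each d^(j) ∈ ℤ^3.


Interval decomposition of M: I[1,2]^2, I[1,3], I[2,2].
HN type (ℓ=3): μ^(1)=7; μ^(2)=-3; μ^(3)=-5

((0, 3, 0); (0, 1, 1); (3, 0, 0))


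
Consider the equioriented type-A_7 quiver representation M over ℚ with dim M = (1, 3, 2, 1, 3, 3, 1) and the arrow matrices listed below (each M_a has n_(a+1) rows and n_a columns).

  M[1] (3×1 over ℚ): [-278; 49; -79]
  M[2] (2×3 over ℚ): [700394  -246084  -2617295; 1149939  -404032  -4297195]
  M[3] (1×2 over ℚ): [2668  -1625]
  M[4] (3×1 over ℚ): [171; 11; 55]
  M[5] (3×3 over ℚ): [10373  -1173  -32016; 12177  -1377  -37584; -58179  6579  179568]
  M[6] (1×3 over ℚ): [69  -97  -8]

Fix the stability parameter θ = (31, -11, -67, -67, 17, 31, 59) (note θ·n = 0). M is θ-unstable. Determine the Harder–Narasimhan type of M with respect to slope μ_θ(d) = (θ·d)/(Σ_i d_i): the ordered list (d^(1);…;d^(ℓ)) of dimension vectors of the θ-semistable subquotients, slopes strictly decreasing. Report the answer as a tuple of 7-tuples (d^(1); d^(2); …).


Via rank(M_{q-1}∘⋯∘M_p): M ≅ I[1,5], I[2,2], I[2,3], I[5,5], I[5,6], I[6,6], I[6,7].
μ_θ-semistable layers: μ^(1)=59; μ^(2)=31; μ^(3)=17; μ^(4)=-11; μ^(5)=-57/2; μ^(6)=-39

((0, 0, 0, 0, 0, 0, 1); (0, 0, 0, 0, 0, 3, 0); (0, 0, 0, 0, 3, 0, 0); (0, 1, 0, 0, 0, 0, 0); (1, 1, 1, 1, 0, 0, 0); (0, 1, 1, 0, 0, 0, 0))


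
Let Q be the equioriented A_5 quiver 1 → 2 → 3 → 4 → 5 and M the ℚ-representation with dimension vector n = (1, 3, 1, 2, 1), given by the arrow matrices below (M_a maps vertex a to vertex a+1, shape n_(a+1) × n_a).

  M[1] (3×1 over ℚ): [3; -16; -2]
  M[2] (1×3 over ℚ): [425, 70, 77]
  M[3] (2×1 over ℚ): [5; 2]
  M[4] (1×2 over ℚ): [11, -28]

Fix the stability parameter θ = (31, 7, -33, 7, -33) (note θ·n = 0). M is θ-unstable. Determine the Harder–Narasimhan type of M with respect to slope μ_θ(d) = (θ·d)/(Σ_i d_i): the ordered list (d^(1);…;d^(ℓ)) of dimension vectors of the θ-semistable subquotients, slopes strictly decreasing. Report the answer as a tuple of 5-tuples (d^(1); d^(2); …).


Via rank(M_{q-1}∘⋯∘M_p): M ≅ I[1,5], I[2,2]^2, I[4,4].
μ_θ-semistable layers: μ^(1)=7; μ^(2)=-21/5

((0, 2, 0, 1, 0); (1, 1, 1, 1, 1))


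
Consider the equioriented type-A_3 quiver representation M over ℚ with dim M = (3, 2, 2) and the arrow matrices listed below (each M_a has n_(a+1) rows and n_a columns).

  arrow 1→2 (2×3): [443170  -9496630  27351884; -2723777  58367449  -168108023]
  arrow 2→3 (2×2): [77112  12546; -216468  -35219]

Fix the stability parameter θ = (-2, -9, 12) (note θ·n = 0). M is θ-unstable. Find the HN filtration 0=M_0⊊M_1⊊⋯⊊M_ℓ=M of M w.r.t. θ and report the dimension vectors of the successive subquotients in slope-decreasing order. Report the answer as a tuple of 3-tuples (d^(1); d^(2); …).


Barcode: M ≅ I[1,1], I[1,2], I[1,3], I[3,3]. HN layers by μ_θ (3 steps, strictly decreasing):
  μ^(1)=12; μ^(2)=-2; μ^(3)=-11/2

((0, 0, 2); (1, 0, 0); (2, 2, 0))


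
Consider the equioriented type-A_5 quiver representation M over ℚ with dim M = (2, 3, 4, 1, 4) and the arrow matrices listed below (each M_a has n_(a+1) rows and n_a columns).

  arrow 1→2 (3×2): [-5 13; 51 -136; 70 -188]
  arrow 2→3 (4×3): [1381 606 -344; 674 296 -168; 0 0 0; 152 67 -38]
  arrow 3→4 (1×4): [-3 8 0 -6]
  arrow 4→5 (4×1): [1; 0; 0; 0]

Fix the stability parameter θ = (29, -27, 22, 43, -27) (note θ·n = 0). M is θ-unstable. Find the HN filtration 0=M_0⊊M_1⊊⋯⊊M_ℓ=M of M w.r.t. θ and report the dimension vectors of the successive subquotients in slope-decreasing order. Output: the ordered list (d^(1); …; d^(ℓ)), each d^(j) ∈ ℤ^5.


Via rank(M_{q-1}∘⋯∘M_p): M ≅ I[1,3], I[1,5], I[2,2], I[3,3]^2, I[5,5]^3.
μ_θ-semistable layers: μ^(1)=22; μ^(2)=38/3; μ^(3)=1; μ^(4)=-27

((0, 0, 3, 0, 0); (0, 0, 1, 1, 1); (2, 2, 0, 0, 0); (0, 1, 0, 0, 3))


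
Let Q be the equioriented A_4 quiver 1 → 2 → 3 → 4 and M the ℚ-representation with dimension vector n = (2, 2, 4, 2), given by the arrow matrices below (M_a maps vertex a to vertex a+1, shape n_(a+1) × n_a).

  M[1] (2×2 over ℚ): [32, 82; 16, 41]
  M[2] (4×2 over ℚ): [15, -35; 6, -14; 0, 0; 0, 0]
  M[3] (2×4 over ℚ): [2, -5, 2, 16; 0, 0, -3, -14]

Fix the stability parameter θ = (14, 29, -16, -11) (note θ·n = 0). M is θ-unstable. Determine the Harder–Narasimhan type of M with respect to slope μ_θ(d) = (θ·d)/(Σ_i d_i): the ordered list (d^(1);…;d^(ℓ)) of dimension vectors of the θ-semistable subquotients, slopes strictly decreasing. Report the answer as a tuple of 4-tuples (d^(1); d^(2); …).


Via rank(M_{q-1}∘⋯∘M_p): M ≅ I[1,1], I[1,3], I[2,2], I[3,3], I[3,4]^2.
μ_θ-semistable layers: μ^(1)=29; μ^(2)=14; μ^(3)=9; μ^(4)=-11; μ^(5)=-16

((0, 1, 0, 0); (1, 0, 0, 0); (1, 1, 1, 0); (0, 0, 0, 2); (0, 0, 3, 0))


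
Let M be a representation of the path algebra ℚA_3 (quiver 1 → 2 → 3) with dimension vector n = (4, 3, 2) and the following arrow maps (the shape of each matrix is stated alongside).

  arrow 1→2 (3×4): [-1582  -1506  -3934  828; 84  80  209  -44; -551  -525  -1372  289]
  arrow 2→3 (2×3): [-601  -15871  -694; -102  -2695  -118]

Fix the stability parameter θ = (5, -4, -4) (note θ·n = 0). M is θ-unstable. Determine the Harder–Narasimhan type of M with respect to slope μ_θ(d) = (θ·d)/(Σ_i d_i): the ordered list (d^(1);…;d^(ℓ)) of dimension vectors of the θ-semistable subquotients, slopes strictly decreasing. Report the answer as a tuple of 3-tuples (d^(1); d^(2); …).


Interval decomposition of M: I[1,1], I[1,2], I[1,3]^2.
HN type (ℓ=3): μ^(1)=5; μ^(2)=1/2; μ^(3)=-1

((1, 0, 0); (1, 1, 0); (2, 2, 2))


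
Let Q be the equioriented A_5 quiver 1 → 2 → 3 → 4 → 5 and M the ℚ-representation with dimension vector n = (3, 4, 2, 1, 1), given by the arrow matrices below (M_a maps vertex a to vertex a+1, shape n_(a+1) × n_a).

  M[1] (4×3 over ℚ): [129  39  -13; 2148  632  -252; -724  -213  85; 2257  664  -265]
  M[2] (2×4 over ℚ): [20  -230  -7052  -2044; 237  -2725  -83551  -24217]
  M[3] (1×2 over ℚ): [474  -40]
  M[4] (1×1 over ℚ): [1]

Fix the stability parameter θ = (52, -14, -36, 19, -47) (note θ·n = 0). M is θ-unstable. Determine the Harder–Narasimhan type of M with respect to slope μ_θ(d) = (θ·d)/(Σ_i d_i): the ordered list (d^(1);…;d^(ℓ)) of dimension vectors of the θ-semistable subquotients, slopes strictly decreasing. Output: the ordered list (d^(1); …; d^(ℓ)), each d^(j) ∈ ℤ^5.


Barcode: M ≅ I[1,2]^2, I[1,3], I[2,5]. HN layers by μ_θ (4 steps, strictly decreasing):
  μ^(1)=19; μ^(2)=2/3; μ^(3)=-14; μ^(4)=-25

((2, 2, 0, 0, 0); (1, 1, 1, 0, 0); (0, 0, 0, 1, 1); (0, 1, 1, 0, 0))


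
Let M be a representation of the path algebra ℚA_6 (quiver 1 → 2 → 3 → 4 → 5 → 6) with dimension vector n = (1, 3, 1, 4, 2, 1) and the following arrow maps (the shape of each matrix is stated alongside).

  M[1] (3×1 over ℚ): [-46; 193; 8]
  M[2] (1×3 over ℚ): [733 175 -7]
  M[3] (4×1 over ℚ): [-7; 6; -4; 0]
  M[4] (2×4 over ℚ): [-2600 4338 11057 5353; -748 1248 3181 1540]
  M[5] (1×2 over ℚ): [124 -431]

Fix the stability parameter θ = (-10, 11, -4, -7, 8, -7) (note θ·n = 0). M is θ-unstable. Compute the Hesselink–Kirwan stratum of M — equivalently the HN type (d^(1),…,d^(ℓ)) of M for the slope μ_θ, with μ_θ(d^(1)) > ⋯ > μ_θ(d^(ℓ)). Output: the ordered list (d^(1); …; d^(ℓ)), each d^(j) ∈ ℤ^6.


Via rank(M_{q-1}∘⋯∘M_p): M ≅ I[1,4], I[2,2]^2, I[4,4], I[4,5], I[4,6].
μ_θ-semistable layers: μ^(1)=11; μ^(2)=8; μ^(3)=1/2; μ^(4)=0; μ^(5)=-7; μ^(6)=-10

((0, 2, 0, 0, 0, 0); (0, 0, 0, 0, 1, 0); (0, 0, 0, 0, 1, 1); (0, 1, 1, 1, 0, 0); (0, 0, 0, 3, 0, 0); (1, 0, 0, 0, 0, 0))


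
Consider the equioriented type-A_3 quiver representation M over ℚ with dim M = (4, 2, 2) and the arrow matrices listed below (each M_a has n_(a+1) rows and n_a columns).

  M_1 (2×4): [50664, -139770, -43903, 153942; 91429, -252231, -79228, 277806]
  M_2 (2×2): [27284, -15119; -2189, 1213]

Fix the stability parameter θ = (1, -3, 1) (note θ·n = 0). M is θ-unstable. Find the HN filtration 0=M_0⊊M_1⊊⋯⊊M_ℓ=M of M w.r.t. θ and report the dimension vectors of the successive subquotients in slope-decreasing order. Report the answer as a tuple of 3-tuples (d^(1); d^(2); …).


Interval decomposition of M: I[1,1]^2, I[1,3]^2.
HN type (ℓ=2): μ^(1)=1; μ^(2)=-1

((2, 0, 2); (2, 2, 0))


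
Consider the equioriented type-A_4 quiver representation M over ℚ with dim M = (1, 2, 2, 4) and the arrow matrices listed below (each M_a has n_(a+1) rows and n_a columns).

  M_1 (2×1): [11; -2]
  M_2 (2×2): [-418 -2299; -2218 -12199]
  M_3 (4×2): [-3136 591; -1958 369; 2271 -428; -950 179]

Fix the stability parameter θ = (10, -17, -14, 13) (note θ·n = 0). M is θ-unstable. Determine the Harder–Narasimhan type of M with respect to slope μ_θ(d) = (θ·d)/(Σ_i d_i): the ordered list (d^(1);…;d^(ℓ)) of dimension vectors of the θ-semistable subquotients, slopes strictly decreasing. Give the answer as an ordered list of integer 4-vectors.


Interval decomposition of M: I[1,2], I[2,4], I[3,4], I[4,4]^2.
HN type (ℓ=4): μ^(1)=13; μ^(2)=-7/2; μ^(3)=-14; μ^(4)=-17

((0, 0, 0, 4); (1, 1, 0, 0); (0, 0, 2, 0); (0, 1, 0, 0))


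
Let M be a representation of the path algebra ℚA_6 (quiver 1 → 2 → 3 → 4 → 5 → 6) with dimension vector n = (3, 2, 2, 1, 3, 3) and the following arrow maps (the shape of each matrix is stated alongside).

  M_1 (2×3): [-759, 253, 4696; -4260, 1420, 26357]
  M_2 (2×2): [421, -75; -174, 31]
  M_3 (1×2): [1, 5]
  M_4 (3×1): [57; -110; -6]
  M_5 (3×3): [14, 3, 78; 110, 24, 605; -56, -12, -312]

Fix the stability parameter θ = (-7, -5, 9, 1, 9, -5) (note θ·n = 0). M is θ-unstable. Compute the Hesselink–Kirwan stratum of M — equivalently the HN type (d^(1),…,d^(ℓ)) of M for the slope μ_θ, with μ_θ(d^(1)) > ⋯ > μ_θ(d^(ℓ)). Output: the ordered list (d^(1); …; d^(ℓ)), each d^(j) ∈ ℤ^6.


Via rank(M_{q-1}∘⋯∘M_p): M ≅ I[1,1], I[1,3], I[1,5], I[5,6]^2, I[6,6].
μ_θ-semistable layers: μ^(1)=9; μ^(2)=5; μ^(3)=2; μ^(4)=-5; μ^(5)=-7

((0, 0, 1, 0, 1, 0); (0, 0, 1, 1, 0, 0); (0, 0, 0, 0, 2, 2); (0, 2, 0, 0, 0, 1); (3, 0, 0, 0, 0, 0))


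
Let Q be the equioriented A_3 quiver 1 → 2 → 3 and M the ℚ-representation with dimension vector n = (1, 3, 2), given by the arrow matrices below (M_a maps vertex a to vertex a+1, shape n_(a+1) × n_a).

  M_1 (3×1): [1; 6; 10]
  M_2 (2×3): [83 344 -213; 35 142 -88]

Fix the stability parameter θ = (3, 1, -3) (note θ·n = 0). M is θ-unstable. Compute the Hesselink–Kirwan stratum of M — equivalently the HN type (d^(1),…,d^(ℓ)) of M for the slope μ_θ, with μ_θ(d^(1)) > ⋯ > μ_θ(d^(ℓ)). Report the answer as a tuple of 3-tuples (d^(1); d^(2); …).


Interval decomposition of M: I[1,3], I[2,2], I[2,3].
HN type (ℓ=3): μ^(1)=1; μ^(2)=1/3; μ^(3)=-1

((0, 1, 0); (1, 1, 1); (0, 1, 1))


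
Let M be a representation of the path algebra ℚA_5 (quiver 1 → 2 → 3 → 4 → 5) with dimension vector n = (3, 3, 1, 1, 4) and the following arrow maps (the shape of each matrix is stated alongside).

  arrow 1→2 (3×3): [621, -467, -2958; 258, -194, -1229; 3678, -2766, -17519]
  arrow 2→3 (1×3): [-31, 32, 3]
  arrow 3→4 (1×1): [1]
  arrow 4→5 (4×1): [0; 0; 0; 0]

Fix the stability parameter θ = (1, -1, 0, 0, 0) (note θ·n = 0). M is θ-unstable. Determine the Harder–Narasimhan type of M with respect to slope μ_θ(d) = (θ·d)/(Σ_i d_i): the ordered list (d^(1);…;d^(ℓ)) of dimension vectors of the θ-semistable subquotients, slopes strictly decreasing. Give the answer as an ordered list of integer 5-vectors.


Barcode: M ≅ I[1,1], I[1,2], I[1,4], I[2,2], I[5,5]^4. HN layers by μ_θ (3 steps, strictly decreasing):
  μ^(1)=1; μ^(2)=0; μ^(3)=-1

((1, 0, 0, 0, 0); (2, 2, 1, 1, 4); (0, 1, 0, 0, 0))


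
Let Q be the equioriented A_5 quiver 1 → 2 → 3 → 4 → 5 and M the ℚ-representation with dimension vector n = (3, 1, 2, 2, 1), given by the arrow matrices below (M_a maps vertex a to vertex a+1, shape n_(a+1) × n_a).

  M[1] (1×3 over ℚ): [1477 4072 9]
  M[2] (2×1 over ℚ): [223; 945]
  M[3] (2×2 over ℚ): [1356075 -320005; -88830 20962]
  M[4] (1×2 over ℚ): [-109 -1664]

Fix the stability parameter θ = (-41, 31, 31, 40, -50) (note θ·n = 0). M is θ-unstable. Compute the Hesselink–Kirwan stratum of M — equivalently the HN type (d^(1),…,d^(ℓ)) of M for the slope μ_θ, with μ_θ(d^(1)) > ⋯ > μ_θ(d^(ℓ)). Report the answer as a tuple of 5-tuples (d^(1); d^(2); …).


Interval decomposition of M: I[1,1]^2, I[1,3], I[3,5], I[4,4].
HN type (ℓ=4): μ^(1)=40; μ^(2)=31; μ^(3)=7; μ^(4)=-41

((0, 0, 0, 1, 0); (0, 1, 1, 0, 0); (0, 0, 1, 1, 1); (3, 0, 0, 0, 0))


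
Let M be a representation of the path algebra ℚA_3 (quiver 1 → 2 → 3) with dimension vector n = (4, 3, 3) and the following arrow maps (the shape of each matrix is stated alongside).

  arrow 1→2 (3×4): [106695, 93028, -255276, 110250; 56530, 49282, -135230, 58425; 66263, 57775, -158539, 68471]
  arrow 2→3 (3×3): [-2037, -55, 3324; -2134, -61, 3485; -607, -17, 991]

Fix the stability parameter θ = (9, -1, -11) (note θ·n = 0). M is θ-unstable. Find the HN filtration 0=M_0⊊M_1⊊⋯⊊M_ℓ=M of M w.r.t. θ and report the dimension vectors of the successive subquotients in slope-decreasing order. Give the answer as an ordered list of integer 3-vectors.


Via rank(M_{q-1}∘⋯∘M_p): M ≅ I[1,1], I[1,3]^3.
μ_θ-semistable layers: μ^(1)=9; μ^(2)=-1

((1, 0, 0); (3, 3, 3))


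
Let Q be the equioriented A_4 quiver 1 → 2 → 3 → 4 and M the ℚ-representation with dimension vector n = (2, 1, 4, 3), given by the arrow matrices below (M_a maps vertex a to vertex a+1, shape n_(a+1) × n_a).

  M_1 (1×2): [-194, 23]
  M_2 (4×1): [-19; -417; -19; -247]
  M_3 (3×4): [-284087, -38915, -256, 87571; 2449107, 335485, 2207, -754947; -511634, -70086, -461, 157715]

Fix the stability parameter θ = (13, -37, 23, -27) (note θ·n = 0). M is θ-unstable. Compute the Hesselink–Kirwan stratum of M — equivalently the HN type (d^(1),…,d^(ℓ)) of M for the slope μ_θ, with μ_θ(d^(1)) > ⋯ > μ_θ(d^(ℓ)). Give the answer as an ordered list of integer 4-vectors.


Barcode: M ≅ I[1,1], I[1,4], I[3,3], I[3,4]^2. HN layers by μ_θ (4 steps, strictly decreasing):
  μ^(1)=23; μ^(2)=13; μ^(3)=-2; μ^(4)=-12

((0, 0, 1, 0); (1, 0, 0, 0); (0, 0, 3, 3); (1, 1, 0, 0))


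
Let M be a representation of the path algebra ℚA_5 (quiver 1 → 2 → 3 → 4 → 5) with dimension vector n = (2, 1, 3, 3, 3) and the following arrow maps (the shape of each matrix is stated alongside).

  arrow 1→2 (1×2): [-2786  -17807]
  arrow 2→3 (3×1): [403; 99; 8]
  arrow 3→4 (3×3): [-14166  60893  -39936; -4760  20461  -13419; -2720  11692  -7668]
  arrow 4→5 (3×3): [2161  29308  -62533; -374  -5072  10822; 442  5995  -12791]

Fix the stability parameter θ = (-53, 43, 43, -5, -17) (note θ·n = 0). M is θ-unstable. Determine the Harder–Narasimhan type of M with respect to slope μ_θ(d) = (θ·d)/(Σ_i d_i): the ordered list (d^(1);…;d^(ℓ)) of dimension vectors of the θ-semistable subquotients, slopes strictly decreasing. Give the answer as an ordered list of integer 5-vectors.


Interval decomposition of M: I[1,1], I[1,5], I[3,3], I[3,5], I[4,4], I[5,5].
HN type (ℓ=6): μ^(1)=43; μ^(2)=16; μ^(3)=7; μ^(4)=-5; μ^(5)=-17; μ^(6)=-53

((0, 0, 1, 0, 0); (0, 1, 1, 1, 1); (0, 0, 1, 1, 1); (0, 0, 0, 1, 0); (0, 0, 0, 0, 1); (2, 0, 0, 0, 0))


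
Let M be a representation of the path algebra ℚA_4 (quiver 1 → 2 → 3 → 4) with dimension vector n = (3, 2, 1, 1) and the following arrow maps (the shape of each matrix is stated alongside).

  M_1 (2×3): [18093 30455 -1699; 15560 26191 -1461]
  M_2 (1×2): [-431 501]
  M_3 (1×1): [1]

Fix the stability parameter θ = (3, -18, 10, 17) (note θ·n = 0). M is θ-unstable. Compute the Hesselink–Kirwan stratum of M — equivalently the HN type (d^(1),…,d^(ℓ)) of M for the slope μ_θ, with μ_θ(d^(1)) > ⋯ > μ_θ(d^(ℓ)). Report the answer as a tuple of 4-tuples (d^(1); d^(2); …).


Barcode: M ≅ I[1,1], I[1,2], I[1,4]. HN layers by μ_θ (4 steps, strictly decreasing):
  μ^(1)=17; μ^(2)=10; μ^(3)=3; μ^(4)=-15/2

((0, 0, 0, 1); (0, 0, 1, 0); (1, 0, 0, 0); (2, 2, 0, 0))


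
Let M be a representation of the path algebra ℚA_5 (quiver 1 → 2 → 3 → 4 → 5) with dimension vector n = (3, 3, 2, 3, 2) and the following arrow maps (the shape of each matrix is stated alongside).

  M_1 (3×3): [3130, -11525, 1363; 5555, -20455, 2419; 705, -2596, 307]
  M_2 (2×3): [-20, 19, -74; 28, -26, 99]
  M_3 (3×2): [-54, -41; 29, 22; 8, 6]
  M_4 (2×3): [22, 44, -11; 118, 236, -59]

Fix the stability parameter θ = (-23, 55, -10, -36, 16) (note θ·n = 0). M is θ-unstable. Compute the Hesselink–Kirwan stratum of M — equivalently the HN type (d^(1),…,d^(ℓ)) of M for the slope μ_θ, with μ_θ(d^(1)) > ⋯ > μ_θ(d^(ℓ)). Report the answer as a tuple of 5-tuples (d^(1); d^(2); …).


Interval decomposition of M: I[1,2], I[1,4]^2, I[4,5], I[5,5].
HN type (ℓ=5): μ^(1)=55; μ^(2)=16; μ^(3)=3; μ^(4)=-23; μ^(5)=-36

((0, 1, 0, 0, 0); (0, 0, 0, 0, 2); (0, 2, 2, 2, 0); (3, 0, 0, 0, 0); (0, 0, 0, 1, 0))


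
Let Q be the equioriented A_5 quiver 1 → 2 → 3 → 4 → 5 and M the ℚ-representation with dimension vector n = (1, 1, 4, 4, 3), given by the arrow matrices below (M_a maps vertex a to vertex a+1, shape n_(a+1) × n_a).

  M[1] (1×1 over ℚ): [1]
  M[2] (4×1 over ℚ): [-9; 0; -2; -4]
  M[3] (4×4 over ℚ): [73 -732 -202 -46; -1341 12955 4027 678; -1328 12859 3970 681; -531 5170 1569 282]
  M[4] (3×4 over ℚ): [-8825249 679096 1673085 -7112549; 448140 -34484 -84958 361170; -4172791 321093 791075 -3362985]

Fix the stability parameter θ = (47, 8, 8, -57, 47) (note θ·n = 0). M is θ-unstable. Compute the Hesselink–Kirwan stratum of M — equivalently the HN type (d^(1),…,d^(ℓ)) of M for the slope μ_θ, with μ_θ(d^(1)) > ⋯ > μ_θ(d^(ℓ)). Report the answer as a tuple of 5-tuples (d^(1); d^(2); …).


Barcode: M ≅ I[1,5], I[3,4], I[3,5]^2. HN layers by μ_θ (3 steps, strictly decreasing):
  μ^(1)=47; μ^(2)=3/2; μ^(3)=-49/2

((0, 0, 0, 0, 3); (1, 1, 1, 1, 0); (0, 0, 3, 3, 0))


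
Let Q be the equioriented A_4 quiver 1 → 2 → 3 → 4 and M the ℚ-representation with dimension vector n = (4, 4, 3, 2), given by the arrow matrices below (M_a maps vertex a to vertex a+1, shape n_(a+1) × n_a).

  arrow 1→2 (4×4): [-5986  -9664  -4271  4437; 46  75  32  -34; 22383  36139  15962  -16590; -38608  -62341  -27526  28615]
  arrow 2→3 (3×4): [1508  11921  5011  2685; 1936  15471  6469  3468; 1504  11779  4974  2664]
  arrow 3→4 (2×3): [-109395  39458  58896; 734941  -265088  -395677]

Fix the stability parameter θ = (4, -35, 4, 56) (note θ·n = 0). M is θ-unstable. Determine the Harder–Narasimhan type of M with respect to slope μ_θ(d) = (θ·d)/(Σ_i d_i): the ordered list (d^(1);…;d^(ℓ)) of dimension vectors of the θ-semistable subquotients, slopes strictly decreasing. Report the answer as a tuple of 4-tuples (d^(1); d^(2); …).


Interval decomposition of M: I[1,2], I[1,3], I[1,4]^2.
HN type (ℓ=3): μ^(1)=56; μ^(2)=4; μ^(3)=-31/2

((0, 0, 0, 2); (0, 0, 3, 0); (4, 4, 0, 0))


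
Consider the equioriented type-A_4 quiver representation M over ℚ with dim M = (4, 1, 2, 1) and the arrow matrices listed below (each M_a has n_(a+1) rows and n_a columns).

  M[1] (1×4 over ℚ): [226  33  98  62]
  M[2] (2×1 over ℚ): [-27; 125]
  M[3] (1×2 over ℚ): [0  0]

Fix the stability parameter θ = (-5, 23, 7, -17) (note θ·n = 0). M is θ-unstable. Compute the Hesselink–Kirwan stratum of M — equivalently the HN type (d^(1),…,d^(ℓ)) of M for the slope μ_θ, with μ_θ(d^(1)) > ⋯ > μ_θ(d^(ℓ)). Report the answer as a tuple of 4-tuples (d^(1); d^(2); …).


Interval decomposition of M: I[1,1]^3, I[1,3], I[3,3], I[4,4].
HN type (ℓ=4): μ^(1)=15; μ^(2)=7; μ^(3)=-5; μ^(4)=-17

((0, 1, 1, 0); (0, 0, 1, 0); (4, 0, 0, 0); (0, 0, 0, 1))


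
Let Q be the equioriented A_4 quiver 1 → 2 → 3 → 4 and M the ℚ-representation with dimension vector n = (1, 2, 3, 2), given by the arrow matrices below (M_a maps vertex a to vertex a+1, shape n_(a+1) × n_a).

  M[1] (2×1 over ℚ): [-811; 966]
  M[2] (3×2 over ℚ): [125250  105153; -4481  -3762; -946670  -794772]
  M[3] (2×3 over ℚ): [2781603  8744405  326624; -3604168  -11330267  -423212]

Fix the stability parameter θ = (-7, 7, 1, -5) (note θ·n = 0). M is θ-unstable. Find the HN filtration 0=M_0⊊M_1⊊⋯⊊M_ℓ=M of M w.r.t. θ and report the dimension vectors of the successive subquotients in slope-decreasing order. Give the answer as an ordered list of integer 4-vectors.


Barcode: M ≅ I[1,4], I[2,4], I[3,3]. HN layers by μ_θ (2 steps, strictly decreasing):
  μ^(1)=1; μ^(2)=-7

((0, 2, 3, 2); (1, 0, 0, 0))


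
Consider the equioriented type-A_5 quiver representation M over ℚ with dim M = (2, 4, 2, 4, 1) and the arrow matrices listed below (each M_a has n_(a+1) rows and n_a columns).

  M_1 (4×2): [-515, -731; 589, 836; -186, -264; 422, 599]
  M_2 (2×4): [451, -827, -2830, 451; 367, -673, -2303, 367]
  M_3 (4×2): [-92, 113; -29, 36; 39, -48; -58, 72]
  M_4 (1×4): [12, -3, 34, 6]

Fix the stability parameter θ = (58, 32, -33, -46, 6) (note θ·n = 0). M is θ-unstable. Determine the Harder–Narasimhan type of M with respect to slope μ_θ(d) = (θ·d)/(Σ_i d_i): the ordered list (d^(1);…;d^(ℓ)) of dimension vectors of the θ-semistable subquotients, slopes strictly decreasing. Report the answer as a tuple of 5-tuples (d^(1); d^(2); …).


Interval decomposition of M: I[1,2], I[1,5], I[2,2], I[2,4], I[4,4]^2.
HN type (ℓ=6): μ^(1)=45; μ^(2)=32; μ^(3)=6; μ^(4)=11/4; μ^(5)=-47/3; μ^(6)=-46

((1, 1, 0, 0, 0); (0, 1, 0, 0, 0); (0, 0, 0, 0, 1); (1, 1, 1, 1, 0); (0, 1, 1, 1, 0); (0, 0, 0, 2, 0))


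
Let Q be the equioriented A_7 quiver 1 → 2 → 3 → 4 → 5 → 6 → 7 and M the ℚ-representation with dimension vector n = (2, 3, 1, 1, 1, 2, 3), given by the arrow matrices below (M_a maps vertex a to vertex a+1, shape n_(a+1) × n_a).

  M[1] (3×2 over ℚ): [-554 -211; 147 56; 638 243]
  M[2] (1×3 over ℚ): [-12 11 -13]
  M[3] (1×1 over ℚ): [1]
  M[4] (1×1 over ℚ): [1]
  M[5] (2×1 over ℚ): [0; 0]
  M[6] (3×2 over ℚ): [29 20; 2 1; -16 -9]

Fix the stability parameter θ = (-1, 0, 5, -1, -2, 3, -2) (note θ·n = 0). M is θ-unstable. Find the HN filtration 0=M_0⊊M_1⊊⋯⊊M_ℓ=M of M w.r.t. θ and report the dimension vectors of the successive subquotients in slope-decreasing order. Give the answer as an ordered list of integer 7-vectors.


Barcode: M ≅ I[1,2], I[1,5], I[2,2], I[6,7]^2, I[7,7]. HN layers by μ_θ (5 steps, strictly decreasing):
  μ^(1)=2/3; μ^(2)=1/2; μ^(3)=0; μ^(4)=-1; μ^(5)=-2

((0, 0, 1, 1, 1, 0, 0); (0, 0, 0, 0, 0, 2, 2); (0, 3, 0, 0, 0, 0, 0); (2, 0, 0, 0, 0, 0, 0); (0, 0, 0, 0, 0, 0, 1))


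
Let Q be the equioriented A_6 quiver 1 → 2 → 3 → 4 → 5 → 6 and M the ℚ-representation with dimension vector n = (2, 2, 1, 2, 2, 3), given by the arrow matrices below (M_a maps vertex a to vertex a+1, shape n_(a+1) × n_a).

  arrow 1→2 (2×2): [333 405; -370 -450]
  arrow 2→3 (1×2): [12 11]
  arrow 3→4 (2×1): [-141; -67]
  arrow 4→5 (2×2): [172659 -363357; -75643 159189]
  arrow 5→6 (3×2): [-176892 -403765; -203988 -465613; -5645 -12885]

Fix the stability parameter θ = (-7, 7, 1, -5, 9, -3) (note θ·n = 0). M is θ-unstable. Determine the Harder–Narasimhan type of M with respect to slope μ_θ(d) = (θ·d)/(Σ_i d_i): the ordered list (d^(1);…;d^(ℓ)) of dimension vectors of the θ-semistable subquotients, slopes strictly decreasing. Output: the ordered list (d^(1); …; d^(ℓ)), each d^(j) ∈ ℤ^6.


Via rank(M_{q-1}∘⋯∘M_p): M ≅ I[1,1], I[1,4], I[2,2], I[4,6], I[5,6], I[6,6].
μ_θ-semistable layers: μ^(1)=7; μ^(2)=3; μ^(3)=1; μ^(4)=-3; μ^(5)=-5; μ^(6)=-7

((0, 1, 0, 0, 0, 0); (0, 0, 0, 0, 2, 2); (0, 1, 1, 1, 0, 0); (0, 0, 0, 0, 0, 1); (0, 0, 0, 1, 0, 0); (2, 0, 0, 0, 0, 0))


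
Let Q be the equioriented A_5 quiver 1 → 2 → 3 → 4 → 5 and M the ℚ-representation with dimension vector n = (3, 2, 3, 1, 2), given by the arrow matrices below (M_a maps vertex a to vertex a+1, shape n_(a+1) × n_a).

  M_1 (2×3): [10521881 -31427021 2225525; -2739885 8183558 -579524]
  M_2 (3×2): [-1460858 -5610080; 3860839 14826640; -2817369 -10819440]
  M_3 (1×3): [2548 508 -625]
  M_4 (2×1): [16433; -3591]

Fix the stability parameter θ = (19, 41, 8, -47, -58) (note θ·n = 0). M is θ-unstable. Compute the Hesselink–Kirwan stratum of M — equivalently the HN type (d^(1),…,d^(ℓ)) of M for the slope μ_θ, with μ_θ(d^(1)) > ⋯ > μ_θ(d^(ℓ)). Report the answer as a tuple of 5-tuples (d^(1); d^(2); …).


Barcode: M ≅ I[1,1], I[1,2], I[1,5], I[3,3]^2, I[5,5]. HN layers by μ_θ (5 steps, strictly decreasing):
  μ^(1)=41; μ^(2)=19; μ^(3)=8; μ^(4)=-37/5; μ^(5)=-58

((0, 1, 0, 0, 0); (2, 0, 0, 0, 0); (0, 0, 2, 0, 0); (1, 1, 1, 1, 1); (0, 0, 0, 0, 1))


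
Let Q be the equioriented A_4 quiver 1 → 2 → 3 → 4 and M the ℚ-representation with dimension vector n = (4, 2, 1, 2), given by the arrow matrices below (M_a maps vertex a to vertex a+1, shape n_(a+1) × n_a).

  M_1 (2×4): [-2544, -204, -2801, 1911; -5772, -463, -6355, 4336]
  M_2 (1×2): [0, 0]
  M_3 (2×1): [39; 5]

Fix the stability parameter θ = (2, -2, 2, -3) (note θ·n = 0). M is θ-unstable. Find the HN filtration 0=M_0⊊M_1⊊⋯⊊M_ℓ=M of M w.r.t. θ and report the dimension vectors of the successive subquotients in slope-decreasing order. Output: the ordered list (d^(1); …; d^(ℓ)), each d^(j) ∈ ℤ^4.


Interval decomposition of M: I[1,1]^2, I[1,2]^2, I[3,4], I[4,4].
HN type (ℓ=4): μ^(1)=2; μ^(2)=0; μ^(3)=-1/2; μ^(4)=-3

((2, 0, 0, 0); (2, 2, 0, 0); (0, 0, 1, 1); (0, 0, 0, 1))


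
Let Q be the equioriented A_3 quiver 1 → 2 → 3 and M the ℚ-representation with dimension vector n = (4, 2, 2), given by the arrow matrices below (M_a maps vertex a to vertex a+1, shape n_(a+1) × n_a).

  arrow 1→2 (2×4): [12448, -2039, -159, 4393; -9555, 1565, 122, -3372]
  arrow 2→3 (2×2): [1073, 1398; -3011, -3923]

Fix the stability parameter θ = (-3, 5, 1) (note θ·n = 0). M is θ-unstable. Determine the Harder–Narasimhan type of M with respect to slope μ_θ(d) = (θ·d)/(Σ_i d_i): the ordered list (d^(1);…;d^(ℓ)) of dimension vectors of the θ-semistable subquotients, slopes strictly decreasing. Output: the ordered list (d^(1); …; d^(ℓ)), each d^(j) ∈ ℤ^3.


Via rank(M_{q-1}∘⋯∘M_p): M ≅ I[1,1]^2, I[1,3]^2.
μ_θ-semistable layers: μ^(1)=3; μ^(2)=-3

((0, 2, 2); (4, 0, 0))


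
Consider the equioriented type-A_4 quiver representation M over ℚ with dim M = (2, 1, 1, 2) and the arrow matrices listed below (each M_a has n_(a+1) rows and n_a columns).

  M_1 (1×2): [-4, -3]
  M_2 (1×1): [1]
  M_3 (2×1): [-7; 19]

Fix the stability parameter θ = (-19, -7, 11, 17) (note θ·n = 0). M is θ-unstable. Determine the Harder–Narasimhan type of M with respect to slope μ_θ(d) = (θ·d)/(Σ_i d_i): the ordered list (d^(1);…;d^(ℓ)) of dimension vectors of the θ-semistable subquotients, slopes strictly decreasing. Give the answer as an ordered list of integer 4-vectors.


Barcode: M ≅ I[1,1], I[1,4], I[4,4]. HN layers by μ_θ (4 steps, strictly decreasing):
  μ^(1)=17; μ^(2)=11; μ^(3)=-7; μ^(4)=-19

((0, 0, 0, 2); (0, 0, 1, 0); (0, 1, 0, 0); (2, 0, 0, 0))


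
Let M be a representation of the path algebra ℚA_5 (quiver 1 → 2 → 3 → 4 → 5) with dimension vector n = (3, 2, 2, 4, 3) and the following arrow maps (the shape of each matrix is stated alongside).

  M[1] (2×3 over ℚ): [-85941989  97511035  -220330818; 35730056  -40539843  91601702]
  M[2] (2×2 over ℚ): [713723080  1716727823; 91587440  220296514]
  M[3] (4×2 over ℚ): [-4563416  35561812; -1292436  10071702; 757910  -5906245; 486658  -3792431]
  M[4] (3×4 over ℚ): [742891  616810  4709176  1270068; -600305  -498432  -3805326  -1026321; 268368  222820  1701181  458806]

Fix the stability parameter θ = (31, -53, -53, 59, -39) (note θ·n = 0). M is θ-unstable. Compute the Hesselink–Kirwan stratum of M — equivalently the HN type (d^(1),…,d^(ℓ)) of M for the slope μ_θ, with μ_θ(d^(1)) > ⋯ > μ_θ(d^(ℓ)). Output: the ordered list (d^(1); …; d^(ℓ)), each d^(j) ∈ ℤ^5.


Via rank(M_{q-1}∘⋯∘M_p): M ≅ I[1,1], I[1,2], I[1,3], I[3,5], I[4,4], I[4,5]^2.
μ_θ-semistable layers: μ^(1)=59; μ^(2)=31; μ^(3)=10; μ^(4)=-11; μ^(5)=-25; μ^(6)=-53

((0, 0, 0, 1, 0); (1, 0, 0, 0, 0); (0, 0, 0, 3, 3); (1, 1, 0, 0, 0); (1, 1, 1, 0, 0); (0, 0, 1, 0, 0))


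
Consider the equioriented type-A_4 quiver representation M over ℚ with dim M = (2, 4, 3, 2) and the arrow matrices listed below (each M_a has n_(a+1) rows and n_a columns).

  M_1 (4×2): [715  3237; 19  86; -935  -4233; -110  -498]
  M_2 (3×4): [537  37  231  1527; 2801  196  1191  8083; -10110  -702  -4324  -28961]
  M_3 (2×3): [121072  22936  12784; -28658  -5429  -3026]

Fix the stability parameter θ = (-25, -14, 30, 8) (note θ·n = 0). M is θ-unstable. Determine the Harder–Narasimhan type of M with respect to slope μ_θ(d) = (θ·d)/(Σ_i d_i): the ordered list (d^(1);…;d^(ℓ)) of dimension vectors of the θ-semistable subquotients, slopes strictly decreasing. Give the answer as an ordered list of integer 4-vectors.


Barcode: M ≅ I[1,2], I[1,4], I[2,3]^2, I[4,4]. HN layers by μ_θ (5 steps, strictly decreasing):
  μ^(1)=30; μ^(2)=19; μ^(3)=8; μ^(4)=-14; μ^(5)=-25

((0, 0, 2, 0); (0, 0, 1, 1); (0, 0, 0, 1); (0, 4, 0, 0); (2, 0, 0, 0))


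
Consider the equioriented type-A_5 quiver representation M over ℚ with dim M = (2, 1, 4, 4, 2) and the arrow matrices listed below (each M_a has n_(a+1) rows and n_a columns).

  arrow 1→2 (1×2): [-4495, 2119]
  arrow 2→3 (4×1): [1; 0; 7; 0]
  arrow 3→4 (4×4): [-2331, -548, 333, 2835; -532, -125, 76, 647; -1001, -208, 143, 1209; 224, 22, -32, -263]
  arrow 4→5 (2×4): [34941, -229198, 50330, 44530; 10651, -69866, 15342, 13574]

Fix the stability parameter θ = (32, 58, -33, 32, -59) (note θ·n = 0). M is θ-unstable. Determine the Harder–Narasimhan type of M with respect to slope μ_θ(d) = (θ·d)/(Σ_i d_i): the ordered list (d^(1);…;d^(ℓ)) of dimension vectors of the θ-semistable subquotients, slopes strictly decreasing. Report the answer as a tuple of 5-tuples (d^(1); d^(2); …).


Via rank(M_{q-1}∘⋯∘M_p): M ≅ I[1,1], I[1,3], I[3,4], I[3,5]^2, I[4,4].
μ_θ-semistable layers: μ^(1)=32; μ^(2)=19; μ^(3)=-27/2; μ^(4)=-33

((1, 0, 0, 2, 0); (1, 1, 1, 0, 0); (0, 0, 0, 2, 2); (0, 0, 3, 0, 0))


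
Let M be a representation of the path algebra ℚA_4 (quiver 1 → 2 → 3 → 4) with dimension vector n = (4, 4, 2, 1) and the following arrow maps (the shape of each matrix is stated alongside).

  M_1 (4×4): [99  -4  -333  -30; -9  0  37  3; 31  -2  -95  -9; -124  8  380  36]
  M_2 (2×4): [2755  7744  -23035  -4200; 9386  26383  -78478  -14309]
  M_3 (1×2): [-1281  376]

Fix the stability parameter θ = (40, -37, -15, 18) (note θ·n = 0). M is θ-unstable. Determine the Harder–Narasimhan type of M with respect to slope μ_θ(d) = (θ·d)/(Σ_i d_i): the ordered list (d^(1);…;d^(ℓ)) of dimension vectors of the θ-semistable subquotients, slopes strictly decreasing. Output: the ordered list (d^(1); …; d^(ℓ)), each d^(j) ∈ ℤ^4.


Interval decomposition of M: I[1,1], I[1,2], I[1,3], I[1,4], I[2,2].
HN type (ℓ=5): μ^(1)=40; μ^(2)=18; μ^(3)=3/2; μ^(4)=-4; μ^(5)=-37

((1, 0, 0, 0); (0, 0, 0, 1); (1, 1, 0, 0); (2, 2, 2, 0); (0, 1, 0, 0))
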